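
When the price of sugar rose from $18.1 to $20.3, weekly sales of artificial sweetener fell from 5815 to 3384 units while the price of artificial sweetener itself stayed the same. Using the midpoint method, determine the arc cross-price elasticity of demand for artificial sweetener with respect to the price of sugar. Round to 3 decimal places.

-4.613

ΔQ_A = 3384 − 5815 = -2431; ΔP_B = 20.3 − 18.1 = 2.2.
Midpoints: Q̄_A = 4599.5, P̄_B = 19.20.
ε = (ΔQ_A/Q̄_A)/(ΔP_B/P̄_B) = (-2431/4599.5)/(2.2/19.20) ≈ -4.613.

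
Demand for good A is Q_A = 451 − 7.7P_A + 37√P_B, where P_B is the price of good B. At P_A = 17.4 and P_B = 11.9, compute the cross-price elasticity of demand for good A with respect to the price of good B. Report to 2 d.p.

At P_A = 17.4 and P_B = 11.9: Q_A = 444.657.
∂Q_A/∂P_B = 37/(2√P_B) = 37/(2√11.9) = 5.3629.
ε = (∂Q_A/∂P_B)(P_B/Q_A) = 5.3629 × (11.9/444.657) ≈ 0.14.

0.14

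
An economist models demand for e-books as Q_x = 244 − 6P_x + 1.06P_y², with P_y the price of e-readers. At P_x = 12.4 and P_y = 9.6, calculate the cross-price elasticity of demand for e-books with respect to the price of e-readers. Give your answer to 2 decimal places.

0.73

At P_x = 12.4 and P_y = 9.6: Q_x = 267.290.
∂Q_x/∂P_y = 2.12P_y = 2.12(9.6) = 20.3520.
ε = (∂Q_x/∂P_y)(P_y/Q_x) = 20.3520 × (9.6/267.290) ≈ 0.73.
ε > 0: substitutes.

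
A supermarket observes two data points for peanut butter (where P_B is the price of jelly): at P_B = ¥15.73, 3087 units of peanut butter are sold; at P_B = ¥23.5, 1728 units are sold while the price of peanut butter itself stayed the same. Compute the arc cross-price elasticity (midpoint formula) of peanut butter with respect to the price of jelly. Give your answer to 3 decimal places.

ΔQ_A = 1728 − 3087 = -1359; ΔP_B = 23.5 − 15.73 = 7.77.
Midpoints: Q̄_A = 2407.5, P̄_B = 19.62.
ε = (ΔQ_A/Q̄_A)/(ΔP_B/P̄_B) = (-1359/2407.5)/(7.77/19.62) ≈ -1.425.
ε < 0: peanut butter and jelly are complements.

-1.425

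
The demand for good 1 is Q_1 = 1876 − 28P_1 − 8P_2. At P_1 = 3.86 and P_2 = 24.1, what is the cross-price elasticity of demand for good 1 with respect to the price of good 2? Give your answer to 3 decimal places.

-0.122

At P_1 = 3.86 and P_2 = 24.1: Q_1 = 1575.12.
∂Q_1/∂P_2 = -8.
ε = (∂Q_1/∂P_2)(P_2/Q_1) = -8 × (24.1/1575.12) ≈ -0.122.
Since ε < 0, good 1 and good 2 are complements.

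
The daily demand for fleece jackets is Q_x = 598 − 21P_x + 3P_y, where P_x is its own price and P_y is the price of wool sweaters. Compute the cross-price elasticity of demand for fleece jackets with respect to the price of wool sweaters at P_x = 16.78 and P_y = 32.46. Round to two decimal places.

0.28

At P_x = 16.78 and P_y = 32.46: Q_x = 343.
∂Q_x/∂P_y = 3.
ε = (∂Q_x/∂P_y)(P_y/Q_x) = 3 × (32.46/343) ≈ 0.28.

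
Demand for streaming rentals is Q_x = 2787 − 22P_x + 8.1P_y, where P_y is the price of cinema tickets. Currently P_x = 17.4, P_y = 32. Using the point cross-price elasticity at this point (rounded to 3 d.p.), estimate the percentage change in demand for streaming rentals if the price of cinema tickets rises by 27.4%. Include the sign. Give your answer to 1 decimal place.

2.7%

At P_x = 17.4, P_y = 32: Q_x = 2663.4.
∂Q_x/∂P_y = 8.1.
ε = (∂Q_x/∂P_y)(P_y/Q_x) = 8.1000 × 32/2663.4 ≈ 0.097.
%ΔQ_x ≈ ε × %ΔP_y = 0.097 × (27.4%) = 2.7%.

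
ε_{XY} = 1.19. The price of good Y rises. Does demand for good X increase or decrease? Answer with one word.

ε > 0 and the price of good Y rises, so the quantity of good X moves in the same direction: it increases.

increase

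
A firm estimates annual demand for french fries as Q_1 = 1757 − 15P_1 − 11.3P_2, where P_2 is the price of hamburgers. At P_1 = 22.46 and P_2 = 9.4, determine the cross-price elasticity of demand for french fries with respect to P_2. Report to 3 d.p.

At P_1 = 22.46 and P_2 = 9.4: Q_1 = 1313.88.
∂Q_1/∂P_2 = -11.3.
ε = (∂Q_1/∂P_2)(P_2/Q_1) = -11.3 × (9.4/1313.88) ≈ -0.081.

-0.081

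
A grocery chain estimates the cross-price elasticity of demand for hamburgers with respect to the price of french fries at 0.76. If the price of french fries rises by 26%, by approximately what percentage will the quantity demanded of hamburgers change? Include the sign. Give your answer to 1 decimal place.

19.8%

%ΔQ ≈ ε × %ΔP of french fries = 0.76 × (26%) = 19.8%.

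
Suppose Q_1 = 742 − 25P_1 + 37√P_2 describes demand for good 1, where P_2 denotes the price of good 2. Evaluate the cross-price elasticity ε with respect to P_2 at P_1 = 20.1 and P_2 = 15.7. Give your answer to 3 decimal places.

0.190

At P_1 = 20.1 and P_2 = 15.7: Q_1 = 386.106.
∂Q_1/∂P_2 = 37/(2√P_2) = 37/(2√15.7) = 4.6690.
ε = (∂Q_1/∂P_2)(P_2/Q_1) = 4.6690 × (15.7/386.106) ≈ 0.190.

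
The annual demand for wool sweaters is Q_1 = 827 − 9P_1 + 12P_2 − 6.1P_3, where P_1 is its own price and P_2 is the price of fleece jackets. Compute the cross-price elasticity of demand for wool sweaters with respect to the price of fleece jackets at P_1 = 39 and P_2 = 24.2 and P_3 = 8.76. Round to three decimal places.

0.407

At P_1 = 39 and P_2 = 24.2 and P_3 = 8.76: Q_1 = 712.964.
∂Q_1/∂P_2 = 12.
ε = (∂Q_1/∂P_2)(P_2/Q_1) = 12 × (24.2/712.964) ≈ 0.407.
Since ε > 0, wool sweaters and fleece jackets are substitutes.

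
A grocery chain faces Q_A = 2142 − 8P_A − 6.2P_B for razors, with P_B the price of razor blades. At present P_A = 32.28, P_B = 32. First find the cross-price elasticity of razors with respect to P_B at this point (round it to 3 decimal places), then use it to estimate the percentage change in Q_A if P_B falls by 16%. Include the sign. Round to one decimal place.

At P_A = 32.28, P_B = 32: Q_A = 1685.36.
∂Q_A/∂P_B = -6.2.
ε = (∂Q_A/∂P_B)(P_B/Q_A) = -6.2000 × 32/1685.36 ≈ -0.118.
%ΔQ_A ≈ ε × %ΔP_B = -0.118 × (-16%) = 1.9%.

1.9%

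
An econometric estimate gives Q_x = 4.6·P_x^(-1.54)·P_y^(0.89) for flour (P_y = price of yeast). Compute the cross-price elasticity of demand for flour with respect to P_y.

0.89

In a log-linear (constant-elasticity) demand function, the coefficient on the exponent of P_y is the cross-price elasticity.
ε = 0.89. Positive, so flour and yeast are substitutes.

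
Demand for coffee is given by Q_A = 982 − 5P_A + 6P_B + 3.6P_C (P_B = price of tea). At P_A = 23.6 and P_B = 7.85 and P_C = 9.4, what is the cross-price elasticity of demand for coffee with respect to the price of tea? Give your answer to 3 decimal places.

At P_A = 23.6 and P_B = 7.85 and P_C = 9.4: Q_A = 944.94.
∂Q_A/∂P_B = 6.
ε = (∂Q_A/∂P_B)(P_B/Q_A) = 6 × (7.85/944.94) ≈ 0.050.
Since ε > 0, coffee and tea are substitutes.

0.050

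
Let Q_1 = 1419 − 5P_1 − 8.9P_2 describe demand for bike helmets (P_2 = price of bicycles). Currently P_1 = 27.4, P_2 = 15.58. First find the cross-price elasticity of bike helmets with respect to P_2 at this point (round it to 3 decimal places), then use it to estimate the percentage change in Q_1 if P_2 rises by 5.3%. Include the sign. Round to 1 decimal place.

At P_1 = 27.4, P_2 = 15.58: Q_1 = 1143.338.
∂Q_1/∂P_2 = -8.9.
ε = (∂Q_1/∂P_2)(P_2/Q_1) = -8.9000 × 15.58/1143.338 ≈ -0.121.
%ΔQ_1 ≈ ε × %ΔP_2 = -0.121 × (5.3%) = -0.6%.

-0.6%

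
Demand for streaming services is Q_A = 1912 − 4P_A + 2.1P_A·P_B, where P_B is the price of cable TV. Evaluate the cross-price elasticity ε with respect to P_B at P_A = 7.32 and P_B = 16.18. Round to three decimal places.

0.117

At P_A = 7.32 and P_B = 16.18: Q_A = 2131.439.
∂Q_A/∂P_B = 2.1P_A = 2.1(7.32) = 15.3720.
ε = (∂Q_A/∂P_B)(P_B/Q_A) = 15.3720 × (16.18/2131.439) ≈ 0.117.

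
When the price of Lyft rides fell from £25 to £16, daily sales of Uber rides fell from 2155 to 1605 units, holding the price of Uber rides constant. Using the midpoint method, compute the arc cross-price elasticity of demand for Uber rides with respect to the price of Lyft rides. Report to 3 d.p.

ΔQ_A = 1605 − 2155 = -550; ΔP_B = 16 − 25 = -9.
Midpoints: Q̄_A = 1880.0, P̄_B = 20.50.
ε = (ΔQ_A/Q̄_A)/(ΔP_B/P̄_B) = (-550/1880.0)/(-9/20.50) ≈ 0.666.

0.666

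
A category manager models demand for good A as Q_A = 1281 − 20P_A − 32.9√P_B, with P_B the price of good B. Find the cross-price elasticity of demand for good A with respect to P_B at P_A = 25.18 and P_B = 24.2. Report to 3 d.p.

-0.131

At P_A = 25.18 and P_B = 24.2: Q_A = 615.553.
∂Q_A/∂P_B = -32.9/(2√P_B) = -32.9/(2√24.2) = -3.3439.
ε = (∂Q_A/∂P_B)(P_B/Q_A) = -3.3439 × (24.2/615.553) ≈ -0.131.
ε < 0: complements.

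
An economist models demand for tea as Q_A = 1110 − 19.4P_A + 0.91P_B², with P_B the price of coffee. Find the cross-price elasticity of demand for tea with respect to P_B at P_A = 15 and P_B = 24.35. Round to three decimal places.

0.794

At P_A = 15 and P_B = 24.35: Q_A = 1358.559.
∂Q_A/∂P_B = 1.82P_B = 1.82(24.35) = 44.3170.
ε = (∂Q_A/∂P_B)(P_B/Q_A) = 44.3170 × (24.35/1358.559) ≈ 0.794.
ε > 0: substitutes.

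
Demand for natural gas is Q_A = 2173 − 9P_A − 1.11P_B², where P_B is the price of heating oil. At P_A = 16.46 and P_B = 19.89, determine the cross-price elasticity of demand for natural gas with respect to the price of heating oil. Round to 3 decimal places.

At P_A = 16.46 and P_B = 19.89: Q_A = 1585.731.
∂Q_A/∂P_B = -2.22P_B = -2.22(19.89) = -44.1558.
ε = (∂Q_A/∂P_B)(P_B/Q_A) = -44.1558 × (19.89/1585.731) ≈ -0.554.
ε < 0: complements.

-0.554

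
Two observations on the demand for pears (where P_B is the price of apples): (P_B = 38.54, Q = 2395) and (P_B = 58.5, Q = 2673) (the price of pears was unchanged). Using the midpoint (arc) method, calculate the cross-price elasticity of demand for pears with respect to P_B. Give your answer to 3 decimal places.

0.267

ΔQ_A = 2673 − 2395 = 278; ΔP_B = 58.5 − 38.54 = 19.96.
Midpoints: Q̄_A = 2534.0, P̄_B = 48.52.
ε = (ΔQ_A/Q̄_A)/(ΔP_B/P̄_B) = (278/2534.0)/(19.96/48.52) ≈ 0.267.
ε > 0: pears and apples are substitutes.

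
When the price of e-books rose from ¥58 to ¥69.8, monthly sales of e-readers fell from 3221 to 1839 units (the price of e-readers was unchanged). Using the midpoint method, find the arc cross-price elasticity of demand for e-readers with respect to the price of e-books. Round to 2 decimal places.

-2.96

ΔQ_A = 1839 − 3221 = -1382; ΔP_B = 69.8 − 58 = 11.8.
Midpoints: Q̄_A = 2530.0, P̄_B = 63.90.
ε = (ΔQ_A/Q̄_A)/(ΔP_B/P̄_B) = (-1382/2530.0)/(11.8/63.90) ≈ -2.96.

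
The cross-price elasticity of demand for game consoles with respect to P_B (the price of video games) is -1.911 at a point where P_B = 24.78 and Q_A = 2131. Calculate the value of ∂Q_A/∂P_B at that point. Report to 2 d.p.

ε = (∂Q_A/∂P_B)·(P_B/Q_A) ⇒ ∂Q_A/∂P_B = ε·Q_A/P_B = -1.911 × 2131/24.78 ≈ -164.34.

-164.34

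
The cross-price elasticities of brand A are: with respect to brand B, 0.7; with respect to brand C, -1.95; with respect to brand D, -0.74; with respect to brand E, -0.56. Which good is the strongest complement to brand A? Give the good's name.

Complements have ε < 0. The most negative value is -1.95 (brand C).

brand C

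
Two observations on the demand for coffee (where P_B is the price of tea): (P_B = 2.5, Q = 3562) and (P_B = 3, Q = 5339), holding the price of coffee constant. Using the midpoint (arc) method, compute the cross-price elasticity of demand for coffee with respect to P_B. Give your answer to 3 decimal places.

ΔQ_A = 5339 − 3562 = 1777; ΔP_B = 3 − 2.5 = 0.5.
Midpoints: Q̄_A = 4450.5, P̄_B = 2.75.
ε = (ΔQ_A/Q̄_A)/(ΔP_B/P̄_B) = (1777/4450.5)/(0.5/2.75) ≈ 2.196.
ε > 0: coffee and tea are substitutes.

2.196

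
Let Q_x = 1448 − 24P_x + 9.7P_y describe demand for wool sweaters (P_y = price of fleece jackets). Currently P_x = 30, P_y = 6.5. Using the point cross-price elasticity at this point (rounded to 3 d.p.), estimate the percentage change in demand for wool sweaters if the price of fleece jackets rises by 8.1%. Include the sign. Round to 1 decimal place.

At P_x = 30, P_y = 6.5: Q_x = 791.05.
∂Q_x/∂P_y = 9.7.
ε = (∂Q_x/∂P_y)(P_y/Q_x) = 9.7000 × 6.5/791.05 ≈ 0.080.
%ΔQ_x ≈ ε × %ΔP_y = 0.080 × (8.1%) = 0.6%.

0.6%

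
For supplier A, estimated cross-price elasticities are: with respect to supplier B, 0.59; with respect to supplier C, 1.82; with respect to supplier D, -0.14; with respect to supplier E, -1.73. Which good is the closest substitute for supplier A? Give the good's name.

supplier C

Substitutes have ε > 0. Among the positive values, 1.82 (supplier C) is largest.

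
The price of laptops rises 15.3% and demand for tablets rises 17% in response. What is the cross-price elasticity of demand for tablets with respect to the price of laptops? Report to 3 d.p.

ε = (%ΔQ of tablets) / (%ΔP of laptops) = (17%) / (15.3%) ≈ 1.111.
Positive cross-price elasticity: substitutes.

1.111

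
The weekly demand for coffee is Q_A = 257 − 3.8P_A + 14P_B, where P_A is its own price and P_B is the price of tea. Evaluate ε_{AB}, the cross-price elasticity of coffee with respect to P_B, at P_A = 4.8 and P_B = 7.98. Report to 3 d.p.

At P_A = 4.8 and P_B = 7.98: Q_A = 350.48.
∂Q_A/∂P_B = 14.
ε = (∂Q_A/∂P_B)(P_B/Q_A) = 14 × (7.98/350.48) ≈ 0.319.
Since ε > 0, coffee and tea are substitutes.

0.319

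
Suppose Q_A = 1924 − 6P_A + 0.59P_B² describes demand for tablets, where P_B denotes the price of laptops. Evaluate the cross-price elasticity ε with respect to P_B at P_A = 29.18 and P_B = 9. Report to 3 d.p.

0.053

At P_A = 29.18 and P_B = 9: Q_A = 1796.71.
∂Q_A/∂P_B = 1.18P_B = 1.18(9) = 10.6200.
ε = (∂Q_A/∂P_B)(P_B/Q_A) = 10.6200 × (9/1796.71) ≈ 0.053.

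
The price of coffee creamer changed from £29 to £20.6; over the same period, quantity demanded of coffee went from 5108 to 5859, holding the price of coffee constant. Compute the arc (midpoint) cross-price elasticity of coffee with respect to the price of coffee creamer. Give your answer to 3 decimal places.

ΔQ_A = 5859 − 5108 = 751; ΔP_B = 20.6 − 29 = -8.4.
Midpoints: Q̄_A = 5483.5, P̄_B = 24.80.
ε = (ΔQ_A/Q̄_A)/(ΔP_B/P̄_B) = (751/5483.5)/(-8.4/24.80) ≈ -0.404.

-0.404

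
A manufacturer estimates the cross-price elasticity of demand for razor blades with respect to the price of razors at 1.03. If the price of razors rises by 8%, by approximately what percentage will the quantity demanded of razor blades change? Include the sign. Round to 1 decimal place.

8.2%

%ΔQ ≈ ε × %ΔP of razors = 1.03 × (8%) = 8.2%.
Demand for razor blades rises by about 8.2%.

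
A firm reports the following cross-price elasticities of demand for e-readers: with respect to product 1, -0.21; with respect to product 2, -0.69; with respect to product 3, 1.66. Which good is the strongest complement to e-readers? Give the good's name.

product 2

Complements have ε < 0. The most negative value is -0.69 (product 2).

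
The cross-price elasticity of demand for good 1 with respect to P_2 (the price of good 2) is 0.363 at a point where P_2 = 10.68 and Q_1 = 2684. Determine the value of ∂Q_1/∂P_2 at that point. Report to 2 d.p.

ε = (∂Q_1/∂P_2)·(P_2/Q_1) ⇒ ∂Q_1/∂P_2 = ε·Q_1/P_2 = 0.363 × 2684/10.68 ≈ 91.23.

91.23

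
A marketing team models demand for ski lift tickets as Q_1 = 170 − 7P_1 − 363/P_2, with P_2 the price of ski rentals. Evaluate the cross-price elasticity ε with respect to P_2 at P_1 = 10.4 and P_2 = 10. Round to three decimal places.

0.596

At P_1 = 10.4 and P_2 = 10: Q_1 = 60.9.
∂Q_1/∂P_2 = 363/P_2² = 3.6300.
ε = (∂Q_1/∂P_2)(P_2/Q_1) = 3.6300 × (10/60.9) ≈ 0.596.
ε > 0: substitutes.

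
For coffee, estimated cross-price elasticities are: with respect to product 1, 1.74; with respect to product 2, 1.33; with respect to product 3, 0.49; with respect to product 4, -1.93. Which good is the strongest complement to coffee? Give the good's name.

product 4

Complements have ε < 0. The most negative value is -1.93 (product 4).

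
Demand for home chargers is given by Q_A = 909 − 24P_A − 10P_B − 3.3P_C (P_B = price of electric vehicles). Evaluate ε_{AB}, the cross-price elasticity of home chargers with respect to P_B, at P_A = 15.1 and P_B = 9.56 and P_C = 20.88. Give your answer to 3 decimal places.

At P_A = 15.1 and P_B = 9.56 and P_C = 20.88: Q_A = 382.096.
∂Q_A/∂P_B = -10.
ε = (∂Q_A/∂P_B)(P_B/Q_A) = -10 × (9.56/382.096) ≈ -0.250.

-0.250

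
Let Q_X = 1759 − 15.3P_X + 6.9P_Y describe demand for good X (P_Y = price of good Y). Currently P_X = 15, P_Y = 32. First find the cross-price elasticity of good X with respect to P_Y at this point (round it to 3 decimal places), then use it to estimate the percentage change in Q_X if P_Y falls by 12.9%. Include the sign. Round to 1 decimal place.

-1.6%

At P_X = 15, P_Y = 32: Q_X = 1750.3.
∂Q_X/∂P_Y = 6.9.
ε = (∂Q_X/∂P_Y)(P_Y/Q_X) = 6.9000 × 32/1750.3 ≈ 0.126.
%ΔQ_X ≈ ε × %ΔP_Y = 0.126 × (-12.9%) = -1.6%.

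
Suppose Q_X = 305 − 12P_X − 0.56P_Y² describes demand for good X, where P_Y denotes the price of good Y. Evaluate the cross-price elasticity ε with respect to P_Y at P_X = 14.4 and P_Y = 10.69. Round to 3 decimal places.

-1.877

At P_X = 14.4 and P_Y = 10.69: Q_X = 68.205.
∂Q_X/∂P_Y = -1.12P_Y = -1.12(10.69) = -11.9728.
ε = (∂Q_X/∂P_Y)(P_Y/Q_X) = -11.9728 × (10.69/68.205) ≈ -1.877.
ε < 0: complements.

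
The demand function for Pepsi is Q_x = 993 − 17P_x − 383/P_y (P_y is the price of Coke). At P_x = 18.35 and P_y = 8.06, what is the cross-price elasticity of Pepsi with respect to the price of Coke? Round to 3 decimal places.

At P_x = 18.35 and P_y = 8.06: Q_x = 633.531.
∂Q_x/∂P_y = 383/P_y² = 5.8956.
ε = (∂Q_x/∂P_y)(P_y/Q_x) = 5.8956 × (8.06/633.531) ≈ 0.075.
ε > 0: substitutes.

0.075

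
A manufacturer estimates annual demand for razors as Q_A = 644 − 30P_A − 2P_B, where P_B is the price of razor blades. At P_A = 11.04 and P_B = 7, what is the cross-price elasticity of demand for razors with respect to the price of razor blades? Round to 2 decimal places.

-0.05

At P_A = 11.04 and P_B = 7: Q_A = 298.8.
∂Q_A/∂P_B = -2.
ε = (∂Q_A/∂P_B)(P_B/Q_A) = -2 × (7/298.8) ≈ -0.05.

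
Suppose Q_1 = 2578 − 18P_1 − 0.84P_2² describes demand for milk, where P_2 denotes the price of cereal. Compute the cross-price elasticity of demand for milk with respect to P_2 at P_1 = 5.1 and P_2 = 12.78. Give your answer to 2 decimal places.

At P_1 = 5.1 and P_2 = 12.78: Q_1 = 2349.004.
∂Q_1/∂P_2 = -1.68P_2 = -1.68(12.78) = -21.4704.
ε = (∂Q_1/∂P_2)(P_2/Q_1) = -21.4704 × (12.78/2349.004) ≈ -0.12.
ε < 0: complements.

-0.12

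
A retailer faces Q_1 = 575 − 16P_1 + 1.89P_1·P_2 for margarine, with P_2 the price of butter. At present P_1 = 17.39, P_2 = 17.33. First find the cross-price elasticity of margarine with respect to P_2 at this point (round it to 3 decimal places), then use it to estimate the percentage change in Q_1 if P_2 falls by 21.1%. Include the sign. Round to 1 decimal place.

At P_1 = 17.39, P_2 = 17.33: Q_1 = 866.347.
∂Q_1/∂P_2 = 1.89P_1 = 32.8671.
ε = (∂Q_1/∂P_2)(P_2/Q_1) = 32.8671 × 17.33/866.347 ≈ 0.657.
%ΔQ_1 ≈ ε × %ΔP_2 = 0.657 × (-21.1%) = -13.9%.

-13.9%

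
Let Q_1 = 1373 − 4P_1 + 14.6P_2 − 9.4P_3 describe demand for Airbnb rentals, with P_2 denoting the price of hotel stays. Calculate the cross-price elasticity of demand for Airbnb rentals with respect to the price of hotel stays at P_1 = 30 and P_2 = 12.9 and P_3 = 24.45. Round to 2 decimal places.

At P_1 = 30 and P_2 = 12.9 and P_3 = 24.45: Q_1 = 1211.51.
∂Q_1/∂P_2 = 14.6.
ε = (∂Q_1/∂P_2)(P_2/Q_1) = 14.6 × (12.9/1211.51) ≈ 0.16.

0.16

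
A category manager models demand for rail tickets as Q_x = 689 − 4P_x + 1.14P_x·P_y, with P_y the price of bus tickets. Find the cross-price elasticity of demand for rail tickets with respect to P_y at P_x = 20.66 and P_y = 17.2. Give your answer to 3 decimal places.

At P_x = 20.66 and P_y = 17.2: Q_x = 1011.461.
∂Q_x/∂P_y = 1.14P_x = 1.14(20.66) = 23.5524.
ε = (∂Q_x/∂P_y)(P_y/Q_x) = 23.5524 × (17.2/1011.461) ≈ 0.401.

0.401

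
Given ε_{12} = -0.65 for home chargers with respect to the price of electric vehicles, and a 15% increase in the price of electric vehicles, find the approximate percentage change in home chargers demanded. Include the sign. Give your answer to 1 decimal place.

-9.8%

%ΔQ ≈ ε × %ΔP of electric vehicles = -0.65 × (15%) = -9.8%.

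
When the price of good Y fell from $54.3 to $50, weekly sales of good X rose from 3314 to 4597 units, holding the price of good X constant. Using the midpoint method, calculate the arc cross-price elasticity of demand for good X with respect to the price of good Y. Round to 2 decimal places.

-3.93

ΔQ_X = 4597 − 3314 = 1283; ΔP_Y = 50 − 54.3 = -4.3.
Midpoints: Q̄_X = 3955.5, P̄_Y = 52.15.
ε = (ΔQ_X/Q̄_X)/(ΔP_Y/P̄_Y) = (1283/3955.5)/(-4.3/52.15) ≈ -3.93.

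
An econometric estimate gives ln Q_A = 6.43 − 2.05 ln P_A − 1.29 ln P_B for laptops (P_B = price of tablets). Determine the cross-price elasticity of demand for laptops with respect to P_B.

In a log-linear (constant-elasticity) demand function, the coefficient on ln P_B is the cross-price elasticity.
ε = -1.29. Negative, so laptops and tablets are complements.

-1.29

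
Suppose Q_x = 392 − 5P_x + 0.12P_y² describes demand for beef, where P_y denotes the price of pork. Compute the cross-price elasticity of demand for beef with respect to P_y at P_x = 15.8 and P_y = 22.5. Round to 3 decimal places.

0.325

At P_x = 15.8 and P_y = 22.5: Q_x = 373.75.
∂Q_x/∂P_y = 0.24P_y = 0.24(22.5) = 5.4000.
ε = (∂Q_x/∂P_y)(P_y/Q_x) = 5.4000 × (22.5/373.75) ≈ 0.325.
ε > 0: substitutes.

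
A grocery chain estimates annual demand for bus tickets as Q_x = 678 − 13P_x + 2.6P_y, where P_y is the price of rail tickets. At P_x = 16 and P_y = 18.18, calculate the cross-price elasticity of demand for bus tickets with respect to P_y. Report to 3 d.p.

At P_x = 16 and P_y = 18.18: Q_x = 517.268.
∂Q_x/∂P_y = 2.6.
ε = (∂Q_x/∂P_y)(P_y/Q_x) = 2.6 × (18.18/517.268) ≈ 0.091.
Since ε > 0, bus tickets and rail tickets are substitutes.

0.091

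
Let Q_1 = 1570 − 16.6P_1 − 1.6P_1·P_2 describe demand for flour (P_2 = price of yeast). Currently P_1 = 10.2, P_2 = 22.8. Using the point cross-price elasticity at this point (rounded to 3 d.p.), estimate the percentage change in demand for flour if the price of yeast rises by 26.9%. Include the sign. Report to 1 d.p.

At P_1 = 10.2, P_2 = 22.8: Q_1 = 1028.584.
∂Q_1/∂P_2 = -1.6P_1 = -16.3200.
ε = (∂Q_1/∂P_2)(P_2/Q_1) = -16.3200 × 22.8/1028.584 ≈ -0.362.
%ΔQ_1 ≈ ε × %ΔP_2 = -0.362 × (26.9%) = -9.7%.

-9.7%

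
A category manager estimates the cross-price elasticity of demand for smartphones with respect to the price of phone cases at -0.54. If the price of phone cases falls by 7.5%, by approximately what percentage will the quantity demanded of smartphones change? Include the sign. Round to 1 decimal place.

4.1%

%ΔQ ≈ ε × %ΔP of phone cases = -0.54 × (-7.5%) = 4.1%.
Demand for smartphones rises by about 4.1%.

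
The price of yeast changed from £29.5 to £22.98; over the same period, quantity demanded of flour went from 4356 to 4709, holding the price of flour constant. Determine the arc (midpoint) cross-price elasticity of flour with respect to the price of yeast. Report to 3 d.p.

ΔQ_A = 4709 − 4356 = 353; ΔP_B = 22.98 − 29.5 = -6.52.
Midpoints: Q̄_A = 4532.5, P̄_B = 26.24.
ε = (ΔQ_A/Q̄_A)/(ΔP_B/P̄_B) = (353/4532.5)/(-6.52/26.24) ≈ -0.313.
ε < 0: flour and yeast are complements.

-0.313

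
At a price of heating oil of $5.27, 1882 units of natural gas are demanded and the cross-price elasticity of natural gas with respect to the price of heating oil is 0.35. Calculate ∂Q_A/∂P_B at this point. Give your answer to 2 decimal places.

ε = (∂Q_A/∂P_B)·(P_B/Q_A) ⇒ ∂Q_A/∂P_B = ε·Q_A/P_B = 0.35 × 1882/5.27 ≈ 124.99.

124.99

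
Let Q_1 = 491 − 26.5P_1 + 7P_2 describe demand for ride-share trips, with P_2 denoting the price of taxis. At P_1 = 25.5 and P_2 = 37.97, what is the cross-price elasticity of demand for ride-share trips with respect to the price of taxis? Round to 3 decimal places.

At P_1 = 25.5 and P_2 = 37.97: Q_1 = 81.04.
∂Q_1/∂P_2 = 7.
ε = (∂Q_1/∂P_2)(P_2/Q_1) = 7 × (37.97/81.04) ≈ 3.280.

3.280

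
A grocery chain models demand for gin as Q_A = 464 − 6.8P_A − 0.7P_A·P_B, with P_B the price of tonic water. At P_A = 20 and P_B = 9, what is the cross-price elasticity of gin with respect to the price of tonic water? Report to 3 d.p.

At P_A = 20 and P_B = 9: Q_A = 202.
∂Q_A/∂P_B = -0.7P_A = -0.7(20) = -14.0000.
ε = (∂Q_A/∂P_B)(P_B/Q_A) = -14.0000 × (9/202) ≈ -0.624.

-0.624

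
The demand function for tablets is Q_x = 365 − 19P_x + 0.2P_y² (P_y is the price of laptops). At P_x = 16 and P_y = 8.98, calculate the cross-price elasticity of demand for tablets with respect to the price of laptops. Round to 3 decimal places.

At P_x = 16 and P_y = 8.98: Q_x = 77.128.
∂Q_x/∂P_y = 0.4P_y = 0.4(8.98) = 3.5920.
ε = (∂Q_x/∂P_y)(P_y/Q_x) = 3.5920 × (8.98/77.128) ≈ 0.418.
ε > 0: substitutes.

0.418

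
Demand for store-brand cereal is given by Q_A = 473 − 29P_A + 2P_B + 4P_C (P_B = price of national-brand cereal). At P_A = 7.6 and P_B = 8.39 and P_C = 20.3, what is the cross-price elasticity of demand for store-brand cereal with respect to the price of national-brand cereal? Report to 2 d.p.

0.05

At P_A = 7.6 and P_B = 8.39 and P_C = 20.3: Q_A = 350.58.
∂Q_A/∂P_B = 2.
ε = (∂Q_A/∂P_B)(P_B/Q_A) = 2 × (8.39/350.58) ≈ 0.05.
Since ε > 0, store-brand cereal and national-brand cereal are substitutes.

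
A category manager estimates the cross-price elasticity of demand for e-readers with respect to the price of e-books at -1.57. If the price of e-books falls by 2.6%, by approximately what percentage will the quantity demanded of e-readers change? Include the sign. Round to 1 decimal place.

4.1%

%ΔQ ≈ ε × %ΔP of e-books = -1.57 × (-2.6%) = 4.1%.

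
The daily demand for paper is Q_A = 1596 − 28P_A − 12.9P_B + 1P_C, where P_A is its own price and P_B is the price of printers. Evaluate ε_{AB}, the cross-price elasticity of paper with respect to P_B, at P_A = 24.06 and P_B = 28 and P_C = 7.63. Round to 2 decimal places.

-0.64

At P_A = 24.06 and P_B = 28 and P_C = 7.63: Q_A = 568.75.
∂Q_A/∂P_B = -12.9.
ε = (∂Q_A/∂P_B)(P_B/Q_A) = -12.9 × (28/568.75) ≈ -0.64.
Since ε < 0, paper and printers are complements.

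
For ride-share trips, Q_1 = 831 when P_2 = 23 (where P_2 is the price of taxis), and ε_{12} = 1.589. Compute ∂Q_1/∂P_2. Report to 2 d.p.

ε = (∂Q_1/∂P_2)·(P_2/Q_1) ⇒ ∂Q_1/∂P_2 = ε·Q_1/P_2 = 1.589 × 831/23 ≈ 57.41.

57.41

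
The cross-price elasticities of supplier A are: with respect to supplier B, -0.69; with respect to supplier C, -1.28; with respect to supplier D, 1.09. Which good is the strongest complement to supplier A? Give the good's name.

Complements have ε < 0. The most negative value is -1.28 (supplier C).

supplier C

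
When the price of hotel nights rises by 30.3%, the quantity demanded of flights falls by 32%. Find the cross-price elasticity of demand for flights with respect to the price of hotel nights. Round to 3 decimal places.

ε = (%ΔQ of flights) / (%ΔP of hotel nights) = (-32%) / (30.3%) ≈ -1.056.
Negative cross-price elasticity: complements.

-1.056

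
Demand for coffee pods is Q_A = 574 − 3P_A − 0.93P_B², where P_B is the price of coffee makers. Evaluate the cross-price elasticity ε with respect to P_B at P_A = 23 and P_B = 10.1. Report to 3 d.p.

At P_A = 23 and P_B = 10.1: Q_A = 410.131.
∂Q_A/∂P_B = -1.86P_B = -1.86(10.1) = -18.7860.
ε = (∂Q_A/∂P_B)(P_B/Q_A) = -18.7860 × (10.1/410.131) ≈ -0.463.
ε < 0: complements.

-0.463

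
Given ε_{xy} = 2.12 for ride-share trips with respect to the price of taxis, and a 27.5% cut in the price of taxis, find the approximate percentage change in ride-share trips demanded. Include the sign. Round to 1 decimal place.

%ΔQ ≈ ε × %ΔP of taxis = 2.12 × (-27.5%) = -58.3%.
Demand for ride-share trips falls by about 58.3%.

-58.3%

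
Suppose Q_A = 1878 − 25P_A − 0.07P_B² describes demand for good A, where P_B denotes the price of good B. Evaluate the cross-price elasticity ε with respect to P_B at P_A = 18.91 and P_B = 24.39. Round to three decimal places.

-0.061

At P_A = 18.91 and P_B = 24.39: Q_A = 1363.609.
∂Q_A/∂P_B = -0.14P_B = -0.14(24.39) = -3.4146.
ε = (∂Q_A/∂P_B)(P_B/Q_A) = -3.4146 × (24.39/1363.609) ≈ -0.061.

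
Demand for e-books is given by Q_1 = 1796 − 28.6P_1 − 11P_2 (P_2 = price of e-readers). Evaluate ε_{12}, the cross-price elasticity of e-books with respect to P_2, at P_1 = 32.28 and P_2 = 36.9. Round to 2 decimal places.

At P_1 = 32.28 and P_2 = 36.9: Q_1 = 466.892.
∂Q_1/∂P_2 = -11.
ε = (∂Q_1/∂P_2)(P_2/Q_1) = -11 × (36.9/466.892) ≈ -0.87.

-0.87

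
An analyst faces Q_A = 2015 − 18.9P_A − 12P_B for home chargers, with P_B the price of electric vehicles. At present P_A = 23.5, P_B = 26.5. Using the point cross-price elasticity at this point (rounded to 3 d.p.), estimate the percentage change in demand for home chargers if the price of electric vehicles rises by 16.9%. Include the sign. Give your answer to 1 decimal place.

-4.3%

At P_A = 23.5, P_B = 26.5: Q_A = 1252.85.
∂Q_A/∂P_B = -12.
ε = (∂Q_A/∂P_B)(P_B/Q_A) = -12.0000 × 26.5/1252.85 ≈ -0.254.
%ΔQ_A ≈ ε × %ΔP_B = -0.254 × (16.9%) = -4.3%.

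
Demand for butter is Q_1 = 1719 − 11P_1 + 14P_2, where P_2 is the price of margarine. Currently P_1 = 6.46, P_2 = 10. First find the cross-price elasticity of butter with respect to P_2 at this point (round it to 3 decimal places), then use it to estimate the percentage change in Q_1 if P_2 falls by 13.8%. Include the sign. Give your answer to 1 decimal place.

-1.1%

At P_1 = 6.46, P_2 = 10: Q_1 = 1787.94.
∂Q_1/∂P_2 = 14.
ε = (∂Q_1/∂P_2)(P_2/Q_1) = 14.0000 × 10/1787.94 ≈ 0.078.
%ΔQ_1 ≈ ε × %ΔP_2 = 0.078 × (-13.8%) = -1.1%.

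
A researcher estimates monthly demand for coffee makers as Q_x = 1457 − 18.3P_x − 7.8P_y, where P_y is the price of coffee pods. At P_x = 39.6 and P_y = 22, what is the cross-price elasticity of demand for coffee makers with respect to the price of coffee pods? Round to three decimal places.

-0.306

At P_x = 39.6 and P_y = 22: Q_x = 560.72.
∂Q_x/∂P_y = -7.8.
ε = (∂Q_x/∂P_y)(P_y/Q_x) = -7.8 × (22/560.72) ≈ -0.306.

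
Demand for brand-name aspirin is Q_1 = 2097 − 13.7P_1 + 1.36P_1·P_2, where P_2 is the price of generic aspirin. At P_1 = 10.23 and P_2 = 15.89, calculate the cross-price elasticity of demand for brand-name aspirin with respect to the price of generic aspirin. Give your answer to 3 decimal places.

At P_1 = 10.23 and P_2 = 15.89: Q_1 = 2177.923.
∂Q_1/∂P_2 = 1.36P_1 = 1.36(10.23) = 13.9128.
ε = (∂Q_1/∂P_2)(P_2/Q_1) = 13.9128 × (15.89/2177.923) ≈ 0.102.
ε > 0: substitutes.

0.102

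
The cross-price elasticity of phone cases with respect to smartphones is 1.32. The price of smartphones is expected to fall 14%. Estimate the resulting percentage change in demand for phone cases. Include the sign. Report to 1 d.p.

%ΔQ ≈ ε × %ΔP of smartphones = 1.32 × (-14%) = -18.5%.

-18.5%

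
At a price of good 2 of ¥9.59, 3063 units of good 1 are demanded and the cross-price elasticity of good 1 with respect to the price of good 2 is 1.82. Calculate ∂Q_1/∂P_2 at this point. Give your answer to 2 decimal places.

581.30

ε = (∂Q_1/∂P_2)·(P_2/Q_1) ⇒ ∂Q_1/∂P_2 = ε·Q_1/P_2 = 1.82 × 3063/9.59 ≈ 581.30.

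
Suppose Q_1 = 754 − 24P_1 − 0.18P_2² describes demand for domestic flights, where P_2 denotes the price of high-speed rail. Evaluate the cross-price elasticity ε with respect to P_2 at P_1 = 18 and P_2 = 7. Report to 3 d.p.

At P_1 = 18 and P_2 = 7: Q_1 = 313.18.
∂Q_1/∂P_2 = -0.36P_2 = -0.36(7) = -2.5200.
ε = (∂Q_1/∂P_2)(P_2/Q_1) = -2.5200 × (7/313.18) ≈ -0.056.

-0.056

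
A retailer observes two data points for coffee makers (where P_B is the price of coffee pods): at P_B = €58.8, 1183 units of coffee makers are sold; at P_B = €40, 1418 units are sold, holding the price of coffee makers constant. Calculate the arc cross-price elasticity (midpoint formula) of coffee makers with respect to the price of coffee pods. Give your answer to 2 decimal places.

ΔQ_A = 1418 − 1183 = 235; ΔP_B = 40 − 58.8 = -18.8.
Midpoints: Q̄_A = 1300.5, P̄_B = 49.40.
ε = (ΔQ_A/Q̄_A)/(ΔP_B/P̄_B) = (235/1300.5)/(-18.8/49.40) ≈ -0.47.
ε < 0: coffee makers and coffee pods are complements.

-0.47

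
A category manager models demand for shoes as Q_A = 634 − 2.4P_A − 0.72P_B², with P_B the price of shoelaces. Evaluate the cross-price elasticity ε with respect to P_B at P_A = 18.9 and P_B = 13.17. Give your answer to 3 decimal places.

At P_A = 18.9 and P_B = 13.17: Q_A = 463.757.
∂Q_A/∂P_B = -1.44P_B = -1.44(13.17) = -18.9648.
ε = (∂Q_A/∂P_B)(P_B/Q_A) = -18.9648 × (13.17/463.757) ≈ -0.539.

-0.539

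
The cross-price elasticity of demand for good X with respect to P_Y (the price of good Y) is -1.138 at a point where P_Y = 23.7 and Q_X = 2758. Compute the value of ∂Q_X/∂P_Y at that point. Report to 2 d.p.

ε = (∂Q_X/∂P_Y)·(P_Y/Q_X) ⇒ ∂Q_X/∂P_Y = ε·Q_X/P_Y = -1.138 × 2758/23.7 ≈ -132.43.

-132.43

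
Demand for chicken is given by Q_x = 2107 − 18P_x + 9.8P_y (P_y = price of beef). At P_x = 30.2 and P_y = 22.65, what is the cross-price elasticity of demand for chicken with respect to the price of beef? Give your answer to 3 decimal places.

0.124

At P_x = 30.2 and P_y = 22.65: Q_x = 1785.37.
∂Q_x/∂P_y = 9.8.
ε = (∂Q_x/∂P_y)(P_y/Q_x) = 9.8 × (22.65/1785.37) ≈ 0.124.
Since ε > 0, chicken and beef are substitutes.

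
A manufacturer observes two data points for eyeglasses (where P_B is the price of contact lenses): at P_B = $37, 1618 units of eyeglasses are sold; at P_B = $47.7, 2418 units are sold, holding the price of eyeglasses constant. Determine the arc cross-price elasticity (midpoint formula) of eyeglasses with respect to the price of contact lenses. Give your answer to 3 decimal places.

1.569

ΔQ_A = 2418 − 1618 = 800; ΔP_B = 47.7 − 37 = 10.7.
Midpoints: Q̄_A = 2018.0, P̄_B = 42.35.
ε = (ΔQ_A/Q̄_A)/(ΔP_B/P̄_B) = (800/2018.0)/(10.7/42.35) ≈ 1.569.
ε > 0: eyeglasses and contact lenses are substitutes.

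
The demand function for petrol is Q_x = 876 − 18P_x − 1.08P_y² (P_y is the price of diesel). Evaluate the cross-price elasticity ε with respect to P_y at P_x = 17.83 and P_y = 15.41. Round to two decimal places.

-1.72

At P_x = 17.83 and P_y = 15.41: Q_x = 298.594.
∂Q_x/∂P_y = -2.16P_y = -2.16(15.41) = -33.2856.
ε = (∂Q_x/∂P_y)(P_y/Q_x) = -33.2856 × (15.41/298.594) ≈ -1.72.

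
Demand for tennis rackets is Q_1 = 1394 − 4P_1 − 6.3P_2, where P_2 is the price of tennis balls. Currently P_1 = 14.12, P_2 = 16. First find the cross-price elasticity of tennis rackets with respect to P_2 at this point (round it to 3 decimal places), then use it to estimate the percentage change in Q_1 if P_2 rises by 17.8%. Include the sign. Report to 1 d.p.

At P_1 = 14.12, P_2 = 16: Q_1 = 1236.72.
∂Q_1/∂P_2 = -6.3.
ε = (∂Q_1/∂P_2)(P_2/Q_1) = -6.3000 × 16/1236.72 ≈ -0.082.
%ΔQ_1 ≈ ε × %ΔP_2 = -0.082 × (17.8%) = -1.5%.

-1.5%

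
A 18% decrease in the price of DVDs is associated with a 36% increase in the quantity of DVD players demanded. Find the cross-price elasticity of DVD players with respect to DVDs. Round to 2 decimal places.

-2.00

ε = (%ΔQ of DVD players) / (%ΔP of DVDs) = (36%) / (-18%) ≈ -2.00.
Negative cross-price elasticity: complements.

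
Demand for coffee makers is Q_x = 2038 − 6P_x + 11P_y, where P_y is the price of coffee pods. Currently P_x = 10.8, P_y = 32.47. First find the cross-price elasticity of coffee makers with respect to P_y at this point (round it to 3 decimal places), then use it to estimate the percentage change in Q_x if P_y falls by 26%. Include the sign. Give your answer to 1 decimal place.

-4.0%

At P_x = 10.8, P_y = 32.47: Q_x = 2330.37.
∂Q_x/∂P_y = 11.
ε = (∂Q_x/∂P_y)(P_y/Q_x) = 11.0000 × 32.47/2330.37 ≈ 0.153.
%ΔQ_x ≈ ε × %ΔP_y = 0.153 × (-26%) = -4.0%.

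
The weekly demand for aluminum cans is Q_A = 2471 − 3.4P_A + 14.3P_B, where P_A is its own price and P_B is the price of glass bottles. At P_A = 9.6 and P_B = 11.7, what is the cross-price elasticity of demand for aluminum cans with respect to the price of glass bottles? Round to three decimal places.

At P_A = 9.6 and P_B = 11.7: Q_A = 2605.67.
∂Q_A/∂P_B = 14.3.
ε = (∂Q_A/∂P_B)(P_B/Q_A) = 14.3 × (11.7/2605.67) ≈ 0.064.

0.064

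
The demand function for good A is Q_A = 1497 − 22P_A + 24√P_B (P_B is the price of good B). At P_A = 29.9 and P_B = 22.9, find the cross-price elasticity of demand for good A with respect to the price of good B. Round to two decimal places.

At P_A = 29.9 and P_B = 22.9: Q_A = 954.049.
∂Q_A/∂P_B = 24/(2√P_B) = 24/(2√22.9) = 2.5076.
ε = (∂Q_A/∂P_B)(P_B/Q_A) = 2.5076 × (22.9/954.049) ≈ 0.06.

0.06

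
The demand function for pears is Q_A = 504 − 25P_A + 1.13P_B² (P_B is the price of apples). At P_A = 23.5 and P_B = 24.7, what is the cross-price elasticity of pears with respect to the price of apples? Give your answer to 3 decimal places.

At P_A = 23.5 and P_B = 24.7: Q_A = 605.902.
∂Q_A/∂P_B = 2.26P_B = 2.26(24.7) = 55.8220.
ε = (∂Q_A/∂P_B)(P_B/Q_A) = 55.8220 × (24.7/605.902) ≈ 2.276.

2.276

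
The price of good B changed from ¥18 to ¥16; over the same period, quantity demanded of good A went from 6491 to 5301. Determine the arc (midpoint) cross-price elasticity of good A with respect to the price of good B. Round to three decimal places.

ΔQ_A = 5301 − 6491 = -1190; ΔP_B = 16 − 18 = -2.
Midpoints: Q̄_A = 5896.0, P̄_B = 17.00.
ε = (ΔQ_A/Q̄_A)/(ΔP_B/P̄_B) = (-1190/5896.0)/(-2/17.00) ≈ 1.716.
ε > 0: good A and good B are substitutes.

1.716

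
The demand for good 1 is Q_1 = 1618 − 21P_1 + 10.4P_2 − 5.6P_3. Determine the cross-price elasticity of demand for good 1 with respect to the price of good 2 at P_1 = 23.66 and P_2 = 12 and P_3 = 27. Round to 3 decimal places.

At P_1 = 23.66 and P_2 = 12 and P_3 = 27: Q_1 = 1094.74.
∂Q_1/∂P_2 = 10.4.
ε = (∂Q_1/∂P_2)(P_2/Q_1) = 10.4 × (12/1094.74) ≈ 0.114.

0.114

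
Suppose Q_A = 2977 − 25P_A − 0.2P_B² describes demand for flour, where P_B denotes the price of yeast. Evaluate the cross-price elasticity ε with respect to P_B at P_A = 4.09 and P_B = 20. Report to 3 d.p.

At P_A = 4.09 and P_B = 20: Q_A = 2794.75.
∂Q_A/∂P_B = -0.4P_B = -0.4(20) = -8.0000.
ε = (∂Q_A/∂P_B)(P_B/Q_A) = -8.0000 × (20/2794.75) ≈ -0.057.

-0.057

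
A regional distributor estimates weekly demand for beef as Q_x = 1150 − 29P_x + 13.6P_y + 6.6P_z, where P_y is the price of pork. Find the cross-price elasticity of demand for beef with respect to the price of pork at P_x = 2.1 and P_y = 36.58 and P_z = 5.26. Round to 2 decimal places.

At P_x = 2.1 and P_y = 36.58 and P_z = 5.26: Q_x = 1621.304.
∂Q_x/∂P_y = 13.6.
ε = (∂Q_x/∂P_y)(P_y/Q_x) = 13.6 × (36.58/1621.304) ≈ 0.31.
Since ε > 0, beef and pork are substitutes.

0.31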